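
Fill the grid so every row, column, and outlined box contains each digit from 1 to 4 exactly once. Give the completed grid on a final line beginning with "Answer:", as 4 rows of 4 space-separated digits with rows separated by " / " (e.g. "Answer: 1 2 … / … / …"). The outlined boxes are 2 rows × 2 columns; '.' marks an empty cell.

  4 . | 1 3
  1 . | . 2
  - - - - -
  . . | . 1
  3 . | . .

Step 1. [r4c4∈{4}] r4c4 is down to just 4. So r4c4=4.
Step 2. [r3c1∈{2}] r3c1's peers cover all but 2. So r3c1=2.
Step 3. [r4c2∈{1}] r4c2 is down to just 1 ⇒ r4c2=1.
Step 4. [r1c2∈{2}] r1c2 has the single candidate 2 ⇒ r1c2=2.
Step 5. [r2c3∈{4}] only 4 remains possible at r2c3 ⇒ r2c3=4.
Step 6. [r2c2∈{3}] r2c2 has the single candidate 3, so r2c2=3.
Step 7. [r3c2∈{4}] only 4 remains possible at r3c2 ⇒ r3c2=4.
Step 8. [r3c3∈{3}] r3c3 has the single candidate 3 ⇒ r3c3=3.
Step 9. [r4c3∈{2}] only 2 remains possible at r4c3. So r4c3=2.

Answer: 4 2 1 3 / 1 3 4 2 / 2 4 3 1 / 3 1 2 4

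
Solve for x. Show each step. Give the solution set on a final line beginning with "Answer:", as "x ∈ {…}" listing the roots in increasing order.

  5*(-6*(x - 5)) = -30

Step 1. [5*(-6*(x - 5)) = -30] leading coefficient 5: divide by 5. So div: -6*(x - 5) = -6.
Step 2. [-6*(x - 5) = -6] LHS = -6·(…); ÷-6 both sides ⇒ div: x - 5 = 1.
Step 3. [x - 5 = 1] the outer -5 inverts by adding 5. So sub: x = 6.

Answer: x ∈ {6}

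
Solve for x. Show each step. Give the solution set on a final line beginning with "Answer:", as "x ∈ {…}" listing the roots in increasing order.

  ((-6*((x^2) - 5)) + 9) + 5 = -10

Step 1. [((-6*((x^2) - 5)) + 9) + 5 = -10] subtract 5: x sits inside (… + 5), so sub: (-6*((x^2) - 5)) + 9 = -15.
Step 2. [(-6*((x^2) - 5)) + 9 = -15] the outer +9 inverts by subtracting 9, so sub: -6*((x^2) - 5) = -24.
Step 3. [-6*((x^2) - 5) = -24] divide by the outer -6 ⇒ div: (x^2) - 5 = 4.
Step 4. [(x^2) - 5 = 4] 5 comes off first (add 5). So sub: x^2 = 9.
Step 5. [x^2 = 9] LHS squared, RHS 9 ≥ 0: apply √ (±). So sqrt: x = 3 or -3.

Answer: x ∈ {-3, 3}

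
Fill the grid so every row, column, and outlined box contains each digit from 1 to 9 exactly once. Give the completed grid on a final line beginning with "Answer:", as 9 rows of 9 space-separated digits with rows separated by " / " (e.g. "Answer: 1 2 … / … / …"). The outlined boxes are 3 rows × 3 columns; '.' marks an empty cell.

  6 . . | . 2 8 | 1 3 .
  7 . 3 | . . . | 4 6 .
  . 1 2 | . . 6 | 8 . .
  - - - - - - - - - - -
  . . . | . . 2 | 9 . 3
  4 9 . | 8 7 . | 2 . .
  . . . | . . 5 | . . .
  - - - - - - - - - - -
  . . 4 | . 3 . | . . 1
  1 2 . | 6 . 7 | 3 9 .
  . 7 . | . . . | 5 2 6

Step 1. [r5c3∈{1,5,6}] 6 has one home in row 5: r5c3. So r5c3=6.
Step 2. [r7c6∈{9}] r7c6 is down to just 9. So r7c6=9.
Step 3. [r5c9∈{5}] r5c9 has the single candidate 5, so r5c9=5.
Step 4. [r3c4∈{3,4,5,7,9}] r3c4 is the only open cell in row 3 admitting 3. So r3c4=3.
Step 5. [r3c5∈{4,5,9}] in row 3, 4 fits only at r3c5. So r3c5=4.
Step 6. [r2c6∈{1}] nothing but 1 survives at r2c6. So r2c6=1.
Step 7. [r2c2∈{5,8}] row 2 places 8 nowhere but r2c2. So r2c2=8.
Step 8. [r4c2∈{5}] r4c2's peers cover all but 5 ⇒ r4c2=5.
Step 9. [r4c1∈{8}] r4c1 has the single candidate 8. So r4c1=8.
Step 10. [r1c4∈{5,7,9}] r1c4 is the only open cell in col 4 admitting 7 ⇒ r1c4=7.
Step 11. [r7c8∈{7,8}] across row 7, 8 lands solely at r7c8 ⇒ r7c8=8.
Step 12. [r7c1∈{5}] r7c1 has the single candidate 5 ⇒ r7c1=5.
Step 13. [r1c9∈{9}] r1c9's peers cover all but 9, so r1c9=9.
Step 14. [r5c8∈{1}] only 1 remains possible at r5c8. So r5c8=1.
Step 15. [r9c1∈{3,9}] r9c1 is the only open cell in row 9 admitting 3. So r9c1=3.
Step 16. [r4c5∈{1,6}] 6 has one home in row 4: r4c5. So r4c5=6.
Step 17. [r6c9∈{4,7,8}] row 6 places 8 nowhere but r6c9. So r6c9=8.
Step 18. [r8c5∈{5,8}] r8c5 is the only open cell in row 8 admitting 5, so r8c5=5.
Step 19. [r9c5∈{1,8}] col 5 places 8 nowhere but r9c5, so r9c5=8.
Step 20. [r6c5∈{1,9}] r6c5 is the only open cell in col 5 admitting 1 ⇒ r6c5=1.
Step 21. [r6c3∈{7}] only 7 remains possible at r6c3. So r6c3=7.
Step 22. [r4c4∈{4}] r4c4 has the single candidate 4 ⇒ r4c4=4.
Step 23. [r2c4∈{5,9}] r2c4 is the only open cell in row 2 admitting 5, so r2c4=5.
Step 24. [r3c8∈{5,7}] across row 3, 5 lands solely at r3c8 ⇒ r3c8=5.
Step 25. [r8c9∈{4}] r8c9's peers cover all but 4, so r8c9=4.
Step 26. [r9c3∈{9}] only 9 remains possible at r9c3, so r9c3=9.
Step 27. [r9c6∈{4}] only 4 remains possible at r9c6. So r9c6=4.
Step 28. [r3c9∈{7}] nothing but 7 survives at r3c9 ⇒ r3c9=7.
Step 29. [r6c8∈{4}] nothing but 4 survives at r6c8. So r6c8=4.
Step 30. [r1c3∈{5}] nothing but 5 survives at r1c3. So r1c3=5.
Step 31. [r6c2∈{3}] r6c2 is down to just 3. So r6c2=3.
Step 32. [r5c6∈{3}] r5c6 has the single candidate 3, so r5c6=3.
Step 33. [r7c7∈{7}] r7c7 has the single candidate 7, so r7c7=7.
Step 34. [r8c3∈{8}] r8c3's peers cover all but 8 ⇒ r8c3=8.
Step 35. [r2c9∈{2}] r2c9's peers cover all but 2 ⇒ r2c9=2.
Step 36. [r4c3∈{1}] r4c3 has the single candidate 1 ⇒ r4c3=1.
Step 37. [r6c7∈{6}] r6c7 has the single candidate 6. So r6c7=6.
Step 38. [r4c8∈{7}] r4c8 is down to just 7 ⇒ r4c8=7.
Step 39. [r7c4∈{2}] r7c4 is down to just 2 ⇒ r7c4=2.
Step 40. [r3c1∈{9}] r3c1's peers cover all but 9 ⇒ r3c1=9.
Step 41. [r7c2∈{6}] r7c2's peers cover all but 6 ⇒ r7c2=6.
Step 42. [r6c4∈{9}] r6c4 is down to just 9 ⇒ r6c4=9.
Step 43. [r2c5∈{9}] only 9 remains possible at r2c5, so r2c5=9.
Step 44. [r1c2∈{4}] nothing but 4 survives at r1c2, so r1c2=4.
Step 45. [r9c4∈{1}] r9c4 has the single candidate 1, so r9c4=1.
Step 46. [r6c1∈{2}] only 2 remains possible at r6c1. So r6c1=2.

Answer: 6 4 5 7 2 8 1 3 9 / 7 8 3 5 9 1 4 6 2 / 9 1 2 3 4 6 8 5 7 / 8 5 1 4 6 2 9 7 3 / 4 9 6 8 7 3 2 1 5 / 2 3 7 9 1 5 6 4 8 / 5 6 4 2 3 9 7 8 1 / 1 2 8 6 5 7 3 9 4 / 3 7 9 1 8 4 5 2 6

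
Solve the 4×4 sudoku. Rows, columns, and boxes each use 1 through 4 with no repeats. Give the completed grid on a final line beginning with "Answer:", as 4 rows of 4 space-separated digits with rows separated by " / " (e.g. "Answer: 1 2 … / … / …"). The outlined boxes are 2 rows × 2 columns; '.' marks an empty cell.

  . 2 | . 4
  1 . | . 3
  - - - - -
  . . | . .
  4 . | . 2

Step 1. [r3c4∈{1}] only 1 remains possible at r3c4 ⇒ r3c4=1.
Step 2. [r3c2∈{3}] r3c2's peers cover all but 3, so r3c2=3.
Step 3. [r4c2∈{1}] r4c2 is down to just 1 ⇒ r4c2=1.
Step 4. [r1c3∈{1}] nothing but 1 survives at r1c3. So r1c3=1.
Step 5. [r2c2∈{4}] r2c2 is down to just 4 ⇒ r2c2=4.
Step 6. [r4c3∈{3}] nothing but 3 survives at r4c3, so r4c3=3.
Step 7. [r2c3∈{2}] r2c3's peers cover all but 2. So r2c3=2.
Step 8. [r1c1∈{3}] r1c1 is down to just 3, so r1c1=3.
Step 9. [r3c3∈{4}] nothing but 4 survives at r3c3, so r3c3=4.
Step 10. [r3c1∈{2}] r3c1 has the single candidate 2 ⇒ r3c1=2.

Answer: 3 2 1 4 / 1 4 2 3 / 2 3 4 1 / 4 1 3 2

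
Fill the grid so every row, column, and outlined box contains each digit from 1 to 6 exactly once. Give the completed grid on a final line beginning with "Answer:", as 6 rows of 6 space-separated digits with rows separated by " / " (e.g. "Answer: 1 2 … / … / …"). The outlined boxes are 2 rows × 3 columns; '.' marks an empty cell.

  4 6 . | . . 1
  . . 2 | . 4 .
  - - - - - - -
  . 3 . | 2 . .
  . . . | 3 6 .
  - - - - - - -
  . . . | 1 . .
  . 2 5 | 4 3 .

Step 1. [r6c1∈{1,6}] row 6 places 1 nowhere but r6c1. So r6c1=1.
Step 2. [r1c4∈{5}] r1c4 has the single candidate 5, so r1c4=5.
Step 3. [r5c6∈{2,5,6}] across col 6, 2 lands solely at r5c6 ⇒ r5c6=2.
Step 4. [r2c6∈{3,6}] across col 6, 3 lands solely at r2c6. So r2c6=3.
Step 5. [r2c1∈{5}] r2c1's peers cover all but 5 ⇒ r2c1=5.
Step 6. [r4c2∈{1,4,5}] col 2 places 5 nowhere but r4c2. So r4c2=5.
Step 7. [r3c6∈{4,5}] 5 has one home in col 6: r3c6. So r3c6=5.
Step 8. [r3c3∈{1,4,6}] in row 3, 4 fits only at r3c3 ⇒ r3c3=4.
Step 9. [r5c1∈{3,6}] in col 1, 3 fits only at r5c1 ⇒ r5c1=3.
Step 10. [r1c5∈{2}] r1c5's peers cover all but 2. So r1c5=2.
Step 11. [r4c1∈{2}] r4c1 has the single candidate 2 ⇒ r4c1=2.
Step 12. [r3c1∈{6}] r3c1 is down to just 6. So r3c1=6.
Step 13. [r4c6∈{4}] r4c6 has the single candidate 4, so r4c6=4.
Step 14. [r5c5∈{5}] r5c5's peers cover all but 5 ⇒ r5c5=5.
Step 15. [r6c6∈{6}] r6c6 is down to just 6. So r6c6=6.
Step 16. [r2c4∈{6}] r2c4's peers cover all but 6, so r2c4=6.
Step 17. [r1c3∈{3}] r1c3's peers cover all but 3. So r1c3=3.
Step 18. [r3c5∈{1}] r3c5 is down to just 1, so r3c5=1.
Step 19. [r2c2∈{1}] r2c2's peers cover all but 1. So r2c2=1.
Step 20. [r5c3∈{6}] r5c3's peers cover all but 6, so r5c3=6.
Step 21. [r4c3∈{1}] r4c3 is down to just 1, so r4c3=1.
Step 22. [r5c2∈{4}] r5c2 has the single candidate 4. So r5c2=4.

Answer: 4 6 3 5 2 1 / 5 1 2 6 4 3 / 6 3 4 2 1 5 / 2 5 1 3 6 4 / 3 4 6 1 5 2 / 1 2 5 4 3 6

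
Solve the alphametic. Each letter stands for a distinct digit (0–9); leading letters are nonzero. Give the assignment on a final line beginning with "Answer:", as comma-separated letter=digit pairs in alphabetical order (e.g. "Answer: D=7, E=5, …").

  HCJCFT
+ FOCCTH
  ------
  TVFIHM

Step 1. [col 1: T + H ≡ M (mod 10)] H=3 is one option consistent with column 1 (T + H ≡ M (mod 10), carry-in 0) — take it, so H=3.
Step 2. [col 1: T + H ≡ M (mod 10)] no forcing yet in column 1 (carry-in 0); M=1 is free and consistent — try it, so M=1.
Step 3. [col 1: T + H ≡ M (mod 10)] from column 1 (H=3, M=1, carry-in 0, digits 1,3 already taken and all letters distinct): T must equal 8 ⇒ T=8.
Step 4. [col 2: F + T ≡ H (mod 10)] column 2: given T=8, H=3, carry-in 1, and digits 1,3,8 already taken and all letters distinct, F+T≡H (mod 10) forces F=4. So F=4.
Step 5. [col 3: C + C ≡ I (mod 10)] in column 3 we have C+C≡I with carry-in 1; given nothing yet and digits 1,3,4,8 already taken and all letters distinct, that pins I to 5, so I=5.
Step 6. [col 3: C + C ≡ I (mod 10)] no forcing yet in column 3 (carry-in 1); C=7 is free and consistent — try it ⇒ C=7.
Step 7. [col 4: J + C ≡ F (mod 10)] from column 4 (C=7, F=4, carry-in 1, digits 1,3,4,5,7,8 already taken and all letters distinct): J must equal 6 ⇒ J=6.
Step 8. [col 5: C + O ≡ V (mod 10)] in column 5 we have C+O≡V with carry-in 1; given C=7 and digits 1,3,4,5,6,7,8 already taken and all letters distinct, that pins O to 2, so O=2.
Step 9. [col 5: C + O ≡ V (mod 10)] column 5 reads C+O+carry(1)=V with C=7, O=2; with digits 1,2,3,4,5,6,7,8 already taken and all letters distinct, the only value for V is 0. So V=0.

Answer: C=7, F=4, H=3, I=5, J=6, M=1, O=2, T=8, V=0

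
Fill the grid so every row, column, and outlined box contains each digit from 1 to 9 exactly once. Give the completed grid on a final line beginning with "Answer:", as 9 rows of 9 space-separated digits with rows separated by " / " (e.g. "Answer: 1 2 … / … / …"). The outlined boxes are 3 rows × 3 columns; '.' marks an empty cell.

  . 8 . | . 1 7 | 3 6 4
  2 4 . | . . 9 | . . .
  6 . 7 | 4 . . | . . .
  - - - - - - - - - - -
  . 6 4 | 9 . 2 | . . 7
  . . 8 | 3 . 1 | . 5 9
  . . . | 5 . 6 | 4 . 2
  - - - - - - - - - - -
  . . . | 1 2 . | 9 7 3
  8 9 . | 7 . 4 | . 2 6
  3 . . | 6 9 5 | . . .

Step 1. [r2c4∈{8}] r2c4 is down to just 8. So r2c4=8.
Step 2. [r2c8∈{1}] r2c8 is down to just 1 ⇒ r2c8=1.
Step 3. [r9c9∈{1,8}] in col 9, 1 fits only at r9c9. So r9c9=1.
Step 4. [r2c9∈{5}] nothing but 5 survives at r2c9, so r2c9=5.
Step 5. [r7c2∈{5}] nothing but 5 survives at r7c2 ⇒ r7c2=5.
Step 6. [r5c1∈{7}] nothing but 7 survives at r5c1. So r5c1=7.
Step 7. [r9c7∈{8}] r9c7 is down to just 8. So r9c7=8.
Step 8. [r2c3∈{3}] only 3 remains possible at r2c3. So r2c3=3.
Step 9. [r6c2∈{1,3}] col 2 places 3 nowhere but r6c2. So r6c2=3.
Step 10. [r6c8∈{8}] only 8 remains possible at r6c8. So r6c8=8.
Step 11. [r1c3∈{5,9}] 5 has one home in col 3: r1c3. So r1c3=5.
Step 12. [r6c3∈{1,9}] in col 3, 9 fits only at r6c3, so r6c3=9.
Step 13. [r6c1∈{1}] only 1 remains possible at r6c1. So r6c1=1.
Step 14. [r5c2∈{2}] r5c2 is down to just 2, so r5c2=2.
Step 15. [r3c6∈{3}] r3c6 is down to just 3 ⇒ r3c6=3.
Step 16. [r8c3∈{1}] r8c3 is down to just 1. So r8c3=1.
Step 17. [r4c1∈{5}] r4c1 has the single candidate 5. So r4c1=5.
Step 18. [r8c7∈{5}] r8c7 is down to just 5. So r8c7=5.
Step 19. [r4c5∈{8}] r4c5 is down to just 8, so r4c5=8.
Step 20. [r4c7∈{1}] r4c7 has the single candidate 1 ⇒ r4c7=1.
Step 21. [r8c5∈{3}] r8c5 is down to just 3 ⇒ r8c5=3.
Step 22. [r3c7∈{2}] nothing but 2 survives at r3c7, so r3c7=2.
Step 23. [r1c1∈{9}] r1c1's peers cover all but 9. So r1c1=9.
Step 24. [r3c5∈{5}] nothing but 5 survives at r3c5 ⇒ r3c5=5.
Step 25. [r9c8∈{4}] r9c8 has the single candidate 4. So r9c8=4.
Step 26. [r1c4∈{2}] nothing but 2 survives at r1c4. So r1c4=2.
Step 27. [r4c8∈{3}] r4c8's peers cover all but 3 ⇒ r4c8=3.
Step 28. [r9c2∈{7}] only 7 remains possible at r9c2, so r9c2=7.
Step 29. [r7c1∈{4}] nothing but 4 survives at r7c1. So r7c1=4.
Step 30. [r2c5∈{6}] r2c5's peers cover all but 6. So r2c5=6.
Step 31. [r9c3∈{2}] r9c3 is down to just 2 ⇒ r9c3=2.
Step 32. [r2c7∈{7}] r2c7's peers cover all but 7 ⇒ r2c7=7.
Step 33. [r5c5∈{4}] r5c5 has the single candidate 4 ⇒ r5c5=4.
Step 34. [r7c3∈{6}] nothing but 6 survives at r7c3, so r7c3=6.
Step 35. [r3c2∈{1}] r3c2 has the single candidate 1, so r3c2=1.
Step 36. [r6c5∈{7}] r6c5's peers cover all but 7 ⇒ r6c5=7.
Step 37. [r3c9∈{8}] r3c9's peers cover all but 8, so r3c9=8.
Step 38. [r3c8∈{9}] r3c8 has the single candidate 9, so r3c8=9.
Step 39. [r5c7∈{6}] only 6 remains possible at r5c7, so r5c7=6.
Step 40. [r7c6∈{8}] only 8 remains possible at r7c6, so r7c6=8.

Answer: 9 8 5 2 1 7 3 6 4 / 2 4 3 8 6 9 7 1 5 / 6 1 7 4 5 3 2 9 8 / 5 6 4 9 8 2 1 3 7 / 7 2 8 3 4 1 6 5 9 / 1 3 9 5 7 6 4 8 2 / 4 5 6 1 2 8 9 7 3 / 8 9 1 7 3 4 5 2 6 / 3 7 2 6 9 5 8 4 1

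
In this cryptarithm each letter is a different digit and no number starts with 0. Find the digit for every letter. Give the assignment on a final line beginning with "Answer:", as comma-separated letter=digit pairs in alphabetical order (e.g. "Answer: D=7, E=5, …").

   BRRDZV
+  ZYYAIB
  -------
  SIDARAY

Step 1. [col 1: V + B ≡ Y (mod 10)] B=9 is one option consistent with column 1 (V + B ≡ Y (mod 10), carry-in 0) — take it, so B=9.
Step 2. [col 1: V + B ≡ Y (mod 10)] column 1 (V + B ≡ Y (mod 10), carry-in 0) doesn't pin V yet; pick V=4 and continue, so V=4.
Step 3. [col 1: V + B ≡ Y (mod 10)] column 1: given V=4, B=9, carry-in 0, and digits 4,9 already taken and all letters distinct, V+B≡Y (mod 10) forces Y=3, so Y=3.
Step 4. [col 2: Z + I ≡ A (mod 10)] I=7 is one option consistent with column 2 (Z + I ≡ A (mod 10), carry-in 1) — take it ⇒ I=7.
Step 5. [col 2: Z + I ≡ A (mod 10)] no forcing yet in column 2 (carry-in 1); A=6 is free and consistent — try it, so A=6.
Step 6. [S] adding two 6-digit numbers gives at most 6+1 digits, and here it does — S is that final carry and must be 1 ⇒ S=1.
Step 7. [col 2: Z + I ≡ A (mod 10)] column 2: given I=7, A=6, carry-in 1, and digits 1,3,4,6,7,9 already taken and all letters distinct, Z+I≡A (mod 10) forces Z=8, so Z=8.
Step 8. [col 3: D + A ≡ R (mod 10)] column 3 reads D+A+carry(1)=R with A=6; with digits 1,3,4,6,7,8,9 already taken and all letters distinct, the only value for R is 2 ⇒ R=2.
Step 9. [col 3: D + A ≡ R (mod 10)] column 3: given A=6, R=2, carry-in 1, and digits 1,2,3,4,6,7,8,9 already taken and all letters distinct, D+A≡R (mod 10) forces D=5 ⇒ D=5.

Answer: A=6, B=9, D=5, I=7, R=2, S=1, V=4, Y=3, Z=8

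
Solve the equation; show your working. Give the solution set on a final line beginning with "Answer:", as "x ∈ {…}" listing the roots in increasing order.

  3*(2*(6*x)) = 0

Step 1. [3*(2*(6*x)) = 0] leading coefficient 3: divide by 3. So div: 2*(6*x) = 0.
Step 2. [2*(6*x) = 0] divide by the outer 2, so div: 6*x = 0.
Step 3. [6*x = 0] divide by the outer 6. So div: x = 0.

Answer: x ∈ {0}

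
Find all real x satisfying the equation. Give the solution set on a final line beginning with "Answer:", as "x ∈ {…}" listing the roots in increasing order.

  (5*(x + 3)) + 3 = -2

Step 1. [(5*(x + 3)) + 3 = -2] peel the +3: subtract 3 from each side. So sub: 5*(x + 3) = -5.
Step 2. [5*(x + 3) = -5] 5·(inner) — divide through by 5, so div: x + 3 = -1.
Step 3. [x + 3 = -1] the outer +3 inverts by subtracting 3. So sub: x = -4.

Answer: x ∈ {-4}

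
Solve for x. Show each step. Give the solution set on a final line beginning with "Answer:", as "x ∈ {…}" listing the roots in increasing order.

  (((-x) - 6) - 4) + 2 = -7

Step 1. [(((-x) - 6) - 4) + 2 = -7] +2 is outermost — subtract 2 both sides. So sub: ((-x) - 6) - 4 = -9.
Step 2. [((-x) - 6) - 4 = -9] peel the -4: add 4 from each side ⇒ sub: (-x) - 6 = -5.
Step 3. [(-x) - 6 = -5] -6 is outermost — add 6 both sides ⇒ sub: -x = 1.
Step 4. [-x = 1] flip signs both sides. So neg: x = -1.

Answer: x ∈ {-1}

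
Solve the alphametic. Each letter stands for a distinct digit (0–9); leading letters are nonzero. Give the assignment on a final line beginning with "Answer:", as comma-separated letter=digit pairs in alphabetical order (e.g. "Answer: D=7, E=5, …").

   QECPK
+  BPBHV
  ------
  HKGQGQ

Step 1. [col 1: K + V ≡ Q (mod 10)] several values work for Q in column 1 (K + V ≡ Q (mod 10), carry-in 0); try Q=7 ⇒ Q=7.
Step 2. [col 1: K + V ≡ Q (mod 10)] K=5 is one option consistent with column 1 (K + V ≡ Q (mod 10), carry-in 0) — take it. So K=5.
Step 3. [H] the sum has 6 digits but both addends have 5; that extra leading digit H is the final carry, namely 1, so H=1.
Step 4. [col 1: K + V ≡ Q (mod 10)] column 1: given K=5, Q=7, carry-in 0, and digits 1,5,7 already taken and all letters distinct, K+V≡Q (mod 10) forces V=2, so V=2.
Step 5. [col 2: P + H ≡ G (mod 10)] no forcing yet in column 2 (carry-in 0); G=4 is free and consistent — try it. So G=4.
Step 6. [col 2: P + H ≡ G (mod 10)] column 2: given H=1, G=4, carry-in 0, and digits 1,2,4,5,7 already taken and all letters distinct, P+H≡G (mod 10) forces P=3. So P=3.
Step 7. [col 3: C + B ≡ Q (mod 10)] C=9 is one option consistent with column 3 (C + B ≡ Q (mod 10), carry-in 0) — take it. So C=9.
Step 8. [col 3: C + B ≡ Q (mod 10)] column 3 reads C+B+carry(0)=Q with C=9, Q=7; with digits 1,2,3,4,5,7,9 already taken and all letters distinct, the only value for B is 8 ⇒ B=8.
Step 9. [col 4: E + P ≡ G (mod 10)] column 4: given P=3, G=4, carry-in 1, and digits 1,2,3,4,5,7,8,9 already taken and all letters distinct, E+P≡G (mod 10) forces E=0, so E=0.

Answer: B=8, C=9, E=0, G=4, H=1, K=5, P=3, Q=7, V=2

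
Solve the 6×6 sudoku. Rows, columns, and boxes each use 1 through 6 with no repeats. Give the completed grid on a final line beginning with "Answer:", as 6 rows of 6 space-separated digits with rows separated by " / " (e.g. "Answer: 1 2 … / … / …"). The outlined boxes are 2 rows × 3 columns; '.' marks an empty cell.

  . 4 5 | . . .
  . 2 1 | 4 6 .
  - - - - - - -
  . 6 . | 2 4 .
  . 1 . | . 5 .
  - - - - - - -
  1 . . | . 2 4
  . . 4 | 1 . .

Step 1. [r1c4∈{3}] r1c4's peers cover all but 3, so r1c4=3.
Step 2. [r3c3∈{3}] r3c3's peers cover all but 3 ⇒ r3c3=3.
Step 3. [r6c1∈{2,3,5,6}] r6c1 is the only open cell in row 6 admitting 2, so r6c1=2.
Step 4. [r6c6∈{3,5,6}] in row 6, 6 fits only at r6c6, so r6c6=6.
Step 5. [r5c2∈{3,5}] in row 5, 3 fits only at r5c2, so r5c2=3.
Step 6. [r1c5∈{1}] nothing but 1 survives at r1c5, so r1c5=1.
Step 7. [r4c3∈{2}] only 2 remains possible at r4c3. So r4c3=2.
Step 8. [r4c6∈{3}] r4c6's peers cover all but 3. So r4c6=3.
Step 9. [r2c6∈{5}] only 5 remains possible at r2c6. So r2c6=5.
Step 10. [r5c3∈{6}] only 6 remains possible at r5c3, so r5c3=6.
Step 11. [r3c6∈{1}] r3c6's peers cover all but 1, so r3c6=1.
Step 12. [r2c1∈{3}] r2c1's peers cover all but 3. So r2c1=3.
Step 13. [r4c1∈{4}] r4c1's peers cover all but 4. So r4c1=4.
Step 14. [r1c6∈{2}] r1c6 has the single candidate 2 ⇒ r1c6=2.
Step 15. [r4c4∈{6}] only 6 remains possible at r4c4, so r4c4=6.
Step 16. [r5c4∈{5}] r5c4 is down to just 5, so r5c4=5.
Step 17. [r1c1∈{6}] r1c1 is down to just 6 ⇒ r1c1=6.
Step 18. [r3c1∈{5}] r3c1's peers cover all but 5, so r3c1=5.
Step 19. [r6c5∈{3}] only 3 remains possible at r6c5. So r6c5=3.
Step 20. [r6c2∈{5}] r6c2 is down to just 5, so r6c2=5.

Answer: 6 4 5 3 1 2 / 3 2 1 4 6 5 / 5 6 3 2 4 1 / 4 1 2 6 5 3 / 1 3 6 5 2 4 / 2 5 4 1 3 6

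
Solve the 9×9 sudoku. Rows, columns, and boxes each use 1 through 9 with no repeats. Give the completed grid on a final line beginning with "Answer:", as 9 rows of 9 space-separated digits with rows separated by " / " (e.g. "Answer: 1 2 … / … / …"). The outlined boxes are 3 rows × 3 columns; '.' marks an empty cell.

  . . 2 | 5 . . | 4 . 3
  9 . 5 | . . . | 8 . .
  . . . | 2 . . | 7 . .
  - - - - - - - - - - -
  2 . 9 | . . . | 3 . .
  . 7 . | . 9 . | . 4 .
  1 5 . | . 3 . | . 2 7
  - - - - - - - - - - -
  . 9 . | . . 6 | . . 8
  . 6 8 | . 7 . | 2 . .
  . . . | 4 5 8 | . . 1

Step 1. [r7c3∈{1,3,4,7}] 1 has one home in box 7: r7c3, so r7c3=1.
Step 2. [r4c8∈{1,5,6,8}] col 8 places 8 nowhere but r4c8. So r4c8=8.
Step 3. [r7c4∈{3}] only 3 remains possible at r7c4. So r7c4=3.
Step 4. [r1c1∈{6,7,8}] 7 has one home in box 1: r1c1, so r1c1=7.
Step 5. [r9c1∈{3}] r9c1 is down to just 3 ⇒ r9c1=3.
Step 6. [r7c7∈{5}] r7c7 has the single candidate 5, so r7c7=5.
Step 7. [r4c2∈{4}] r4c2 is down to just 4. So r4c2=4.
Step 8. [r3c3∈{3,4,6}] in col 3, 4 fits only at r3c3 ⇒ r3c3=4.
Step 9. [r3c1∈{6,8}] across box 1, 6 lands solely at r3c1 ⇒ r3c1=6.
Step 10. [r8c4∈{1,9}] in col 4, 9 fits only at r8c4 ⇒ r8c4=9.
Step 11. [r8c6∈{1}] r8c6's peers cover all but 1, so r8c6=1.
Step 12. [r3c9∈{5,9}] across col 9, 9 lands solely at r3c9 ⇒ r3c9=9.
Step 13. [r9c8∈{6,7,9}] in col 8, 9 fits only at r9c8. So r9c8=9.
Step 14. [r6c3∈{6}] r6c3 is down to just 6. So r6c3=6.
Step 15. [r2c5∈{1,4,6}] col 5 places 4 nowhere but r2c5 ⇒ r2c5=4.
Step 16. [r3c6∈{3}] nothing but 3 survives at r3c6 ⇒ r3c6=3.
Step 17. [r2c6∈{7}] r2c6 is down to just 7, so r2c6=7.
Step 18. [r5c7∈{1,6}] col 7 places 1 nowhere but r5c7, so r5c7=1.
Step 19. [r4c6∈{5}] nothing but 5 survives at r4c6. So r4c6=5.
Step 20. [r4c9∈{6}] only 6 remains possible at r4c9. So r4c9=6.
Step 21. [r1c5∈{1,6,8}] r1c5 is the only open cell in col 5 admitting 6, so r1c5=6.
Step 22. [r2c4∈{1}] only 1 remains possible at r2c4, so r2c4=1.
Step 23. [r1c8∈{1}] r1c8's peers cover all but 1. So r1c8=1.
Step 24. [r3c2∈{1,8}] 1 has one home in row 3: r3c2 ⇒ r3c2=1.
Step 25. [r5c1∈{8}] r5c1 is down to just 8. So r5c1=8.
Step 26. [r7c1∈{4}] r7c1's peers cover all but 4. So r7c1=4.
Step 27. [r9c7∈{6}] r9c7 has the single candidate 6 ⇒ r9c7=6.
Step 28. [r7c8∈{7}] only 7 remains possible at r7c8. So r7c8=7.
Step 29. [r3c5∈{8}] r3c5 is down to just 8. So r3c5=8.
Step 30. [r3c8∈{5}] r3c8 has the single candidate 5, so r3c8=5.
Step 31. [r1c6∈{9}] nothing but 9 survives at r1c6, so r1c6=9.
Step 32. [r8c1∈{5}] r8c1's peers cover all but 5. So r8c1=5.
Step 33. [r5c6∈{2}] nothing but 2 survives at r5c6, so r5c6=2.
Step 34. [r7c5∈{2}] nothing but 2 survives at r7c5, so r7c5=2.
Step 35. [r6c4∈{8}] r6c4's peers cover all but 8 ⇒ r6c4=8.
Step 36. [r6c7∈{9}] r6c7's peers cover all but 9. So r6c7=9.
Step 37. [r9c3∈{7}] r9c3's peers cover all but 7 ⇒ r9c3=7.
Step 38. [r2c8∈{6}] only 6 remains possible at r2c8, so r2c8=6.
Step 39. [r8c9∈{4}] nothing but 4 survives at r8c9, so r8c9=4.
Step 40. [r4c4∈{7}] only 7 remains possible at r4c4 ⇒ r4c4=7.
Step 41. [r4c5∈{1}] nothing but 1 survives at r4c5. So r4c5=1.
Step 42. [r2c9∈{2}] r2c9's peers cover all but 2 ⇒ r2c9=2.
Step 43. [r8c8∈{3}] nothing but 3 survives at r8c8, so r8c8=3.
Step 44. [r2c2∈{3}] r2c2 has the single candidate 3. So r2c2=3.
Step 45. [r5c4∈{6}] r5c4's peers cover all but 6, so r5c4=6.
Step 46. [r9c2∈{2}] r9c2's peers cover all but 2 ⇒ r9c2=2.
Step 47. [r6c6∈{4}] r6c6 has the single candidate 4, so r6c6=4.
Step 48. [r5c3∈{3}] r5c3 is down to just 3 ⇒ r5c3=3.
Step 49. [r1c2∈{8}] only 8 remains possible at r1c2 ⇒ r1c2=8.
Step 50. [r5c9∈{5}] r5c9 has the single candidate 5 ⇒ r5c9=5.

Answer: 7 8 2 5 6 9 4 1 3 / 9 3 5 1 4 7 8 6 2 / 6 1 4 2 8 3 7 5 9 / 2 4 9 7 1 5 3 8 6 / 8 7 3 6 9 2 1 4 5 / 1 5 6 8 3 4 9 2 7 / 4 9 1 3 2 6 5 7 8 / 5 6 8 9 7 1 2 3 4 / 3 2 7 4 5 8 6 9 1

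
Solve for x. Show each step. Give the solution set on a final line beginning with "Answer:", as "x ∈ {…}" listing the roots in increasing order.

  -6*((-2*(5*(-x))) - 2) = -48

Step 1. [-6*((-2*(5*(-x))) - 2) = -48] divide by the outer -6, so div: (-2*(5*(-x))) - 2 = 8.
Step 2. [(-2*(5*(-x))) - 2 = 8] common factor -2 (LHS and 8) — divide through ⇒ factor: (5*(-x)) + 1 = -4.
Step 3. [(5*(-x)) + 1 = -4] +1 is outermost — subtract 1 both sides ⇒ sub: 5*(-x) = -5.
Step 4. [5*(-x) = -5] LHS = 5·(…); ÷5 both sides. So div: -x = -1.
Step 5. [-x = -1] flip signs both sides. So neg: x = 1.

Answer: x ∈ {1}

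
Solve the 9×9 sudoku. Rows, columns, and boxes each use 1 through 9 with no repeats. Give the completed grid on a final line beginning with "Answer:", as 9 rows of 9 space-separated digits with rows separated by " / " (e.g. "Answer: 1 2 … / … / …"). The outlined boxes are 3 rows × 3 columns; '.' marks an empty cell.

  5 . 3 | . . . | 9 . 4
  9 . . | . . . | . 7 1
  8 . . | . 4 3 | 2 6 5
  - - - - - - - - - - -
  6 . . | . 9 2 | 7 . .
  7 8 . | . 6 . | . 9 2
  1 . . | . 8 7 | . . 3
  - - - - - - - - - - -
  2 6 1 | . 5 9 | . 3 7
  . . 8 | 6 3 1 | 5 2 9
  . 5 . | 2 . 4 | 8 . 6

Step 1. [r1c5∈{1,2,7}] in col 5, 1 fits only at r1c5. So r1c5=1.
Step 2. [r5c6∈{5}] nothing but 5 survives at r5c6 ⇒ r5c6=5.
Step 3. [r5c3∈{4}] r5c3 has the single candidate 4 ⇒ r5c3=4.
Step 4. [r3c3∈{7}] r3c3 is down to just 7. So r3c3=7.
Step 5. [r1c8∈{8}] r1c8 is down to just 8, so r1c8=8.
Step 6. [r1c2∈{2}] nothing but 2 survives at r1c2, so r1c2=2.
Step 7. [r6c4∈{4}] nothing but 4 survives at r6c4. So r6c4=4.
Step 8. [r5c7∈{1}] only 1 remains possible at r5c7 ⇒ r5c7=1.
Step 9. [r6c3∈{2,5,9}] row 6 places 2 nowhere but r6c3 ⇒ r6c3=2.
Step 10. [r2c6∈{6,8}] r2c6 is the only open cell in col 6 admitting 8, so r2c6=8.
Step 11. [r5c4∈{3}] only 3 remains possible at r5c4, so r5c4=3.
Step 12. [r2c2∈{4}] r2c2's peers cover all but 4 ⇒ r2c2=4.
Step 13. [r6c8∈{5}] r6c8's peers cover all but 5 ⇒ r6c8=5.
Step 14. [r4c2∈{3}] only 3 remains possible at r4c2. So r4c2=3.
Step 15. [r6c2∈{9}] r6c2 has the single candidate 9 ⇒ r6c2=9.
Step 16. [r7c4∈{8}] nothing but 8 survives at r7c4. So r7c4=8.
Step 17. [r9c8∈{1}] r9c8 has the single candidate 1, so r9c8=1.
Step 18. [r9c1∈{3}] only 3 remains possible at r9c1, so r9c1=3.
Step 19. [r4c9∈{8}] r4c9's peers cover all but 8. So r4c9=8.
Step 20. [r2c4∈{5}] r2c4's peers cover all but 5 ⇒ r2c4=5.
Step 21. [r4c3∈{5}] nothing but 5 survives at r4c3, so r4c3=5.
Step 22. [r4c8∈{4}] nothing but 4 survives at r4c8 ⇒ r4c8=4.
Step 23. [r9c5∈{7}] only 7 remains possible at r9c5 ⇒ r9c5=7.
Step 24. [r8c1∈{4}] only 4 remains possible at r8c1. So r8c1=4.
Step 25. [r2c7∈{3}] nothing but 3 survives at r2c7 ⇒ r2c7=3.
Step 26. [r7c7∈{4}] r7c7's peers cover all but 4, so r7c7=4.
Step 27. [r2c3∈{6}] only 6 remains possible at r2c3, so r2c3=6.
Step 28. [r1c4∈{7}] nothing but 7 survives at r1c4, so r1c4=7.
Step 29. [r2c5∈{2}] only 2 remains possible at r2c5, so r2c5=2.
Step 30. [r8c2∈{7}] only 7 remains possible at r8c2. So r8c2=7.
Step 31. [r6c7∈{6}] nothing but 6 survives at r6c7. So r6c7=6.
Step 32. [r4c4∈{1}] nothing but 1 survives at r4c4 ⇒ r4c4=1.
Step 33. [r3c2∈{1}] r3c2 has the single candidate 1, so r3c2=1.
Step 34. [r1c6∈{6}] r1c6 has the single candidate 6. So r1c6=6.
Step 35. [r9c3∈{9}] nothing but 9 survives at r9c3 ⇒ r9c3=9.
Step 36. [r3c4∈{9}] r3c4's peers cover all but 9, so r3c4=9.

Answer: 5 2 3 7 1 6 9 8 4 / 9 4 6 5 2 8 3 7 1 / 8 1 7 9 4 3 2 6 5 / 6 3 5 1 9 2 7 4 8 / 7 8 4 3 6 5 1 9 2 / 1 9 2 4 8 7 6 5 3 / 2 6 1 8 5 9 4 3 7 / 4 7 8 6 3 1 5 2 9 / 3 5 9 2 7 4 8 1 6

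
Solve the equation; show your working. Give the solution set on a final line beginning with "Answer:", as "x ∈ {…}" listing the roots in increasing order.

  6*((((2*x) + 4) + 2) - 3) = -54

Step 1. [6*((((2*x) + 4) + 2) - 3) = -54] 6·(inner) — divide through by 6, so div: (((2*x) + 4) + 2) - 3 = -9.
Step 2. [(((2*x) + 4) + 2) - 3 = -9] the outer -3 inverts by adding 3 ⇒ sub: ((2*x) + 4) + 2 = -6.
Step 3. [((2*x) + 4) + 2 = -6] the outer +2 inverts by subtracting 2 ⇒ sub: (2*x) + 4 = -8.
Step 4. [(2*x) + 4 = -8] the outer +4 inverts by subtracting 4, so sub: 2*x = -12.
Step 5. [2*x = -12] leading coefficient 2: divide by 2 ⇒ div: x = -6.

Answer: x ∈ {-6}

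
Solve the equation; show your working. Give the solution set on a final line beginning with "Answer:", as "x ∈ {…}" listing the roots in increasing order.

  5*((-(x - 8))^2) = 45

Step 1. [5*((-(x - 8))^2) = 45] divide by the outer 5. So div: (-(x - 8))^2 = 9.
Step 2. [(-(x - 8))^2 = 9] √ both sides: 9 ≥ 0 gives two branches ⇒ sqrt: -(x - 8) = 3 or -3.
Step 3. [-(x - 8) = 3 or -3] LHS negated; negate both sides ⇒ neg: x - 8 = -3 or 3.
Step 4. [x - 8 = -3 or 3] the outer -8 inverts by adding 8, so sub: x = 5 or 11.

Answer: x ∈ {5, 11}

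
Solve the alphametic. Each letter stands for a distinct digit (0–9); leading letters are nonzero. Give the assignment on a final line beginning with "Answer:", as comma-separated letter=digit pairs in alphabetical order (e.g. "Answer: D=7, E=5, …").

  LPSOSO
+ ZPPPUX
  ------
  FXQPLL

Step 1. [col 1: O + X ≡ L (mod 10)] no forcing yet in column 1 (carry-in 0); X=3 is free and consistent — try it. So X=3.
Step 2. [col 1: O + X ≡ L (mod 10)] several values work for O in column 1 (O + X ≡ L (mod 10), carry-in 0); try O=9, so O=9.
Step 3. [col 1: O + X ≡ L (mod 10)] column 1 reads O+X+carry(0)=L with O=9, X=3; with digits 3,9 already taken and all letters distinct, the only value for L is 2, so L=2.
Step 4. [col 2: S + U ≡ L (mod 10)] S=4 is one option consistent with column 2 (S + U ≡ L (mod 10), carry-in 1) — take it ⇒ S=4.
Step 5. [col 2: S + U ≡ L (mod 10)] column 2 reads S+U+carry(1)=L with S=4, L=2; with digits 2,3,4,9 already taken and all letters distinct, the only value for U is 7, so U=7.
Step 6. [col 3: O + P ≡ P (mod 10)] several values work for P in column 3 (O + P ≡ P (mod 10), carry-in 1); try P=6, so P=6.
Step 7. [col 4: S + P ≡ Q (mod 10)] in column 4 we have S+P≡Q with carry-in 1; given S=4, P=6 and digits 2,3,4,6,7,9 already taken and all letters distinct, that pins Q to 1 ⇒ Q=1.
Step 8. [col 6: L + Z ≡ F (mod 10)] from column 6 (L=2, carry-in 1, digits 1,2,3,4,6,7,9 already taken and all letters distinct): F must equal 8 ⇒ F=8.
Step 9. [col 6: L + Z ≡ F (mod 10)] from column 6 (L=2, F=8, carry-in 1, digits 1,2,3,4,6,7,8,9 already taken and all letters distinct): Z must equal 5, so Z=5.

Answer: F=8, L=2, O=9, P=6, Q=1, S=4, U=7, X=3, Z=5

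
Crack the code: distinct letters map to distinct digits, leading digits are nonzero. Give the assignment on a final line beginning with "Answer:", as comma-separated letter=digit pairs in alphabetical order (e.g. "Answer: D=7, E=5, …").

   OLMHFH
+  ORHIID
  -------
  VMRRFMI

Step 1. [col 1: H + D ≡ I (mod 10)] several values work for D in column 1 (H + D ≡ I (mod 10), carry-in 0); try D=8, so D=8.
Step 2. [col 1: H + D ≡ I (mod 10)] column 1 (H + D ≡ I (mod 10), carry-in 0) doesn't pin I yet; pick I=4 and continue. So I=4.
Step 3. [col 1: H + D ≡ I (mod 10)] column 1: given D=8, I=4, carry-in 0, and digits 4,8 already taken and all letters distinct, H+D≡I (mod 10) forces H=6 ⇒ H=6.
Step 4. [V] V is the leading digit of a 7-digit sum of two 6-digit numbers; the final carry is exactly 1, so V=1.
Step 5. [col 2: F + I ≡ M (mod 10)] no forcing yet in column 2 (carry-in 1); F=0 is free and consistent — try it ⇒ F=0.
Step 6. [col 2: F + I ≡ M (mod 10)] column 2: given F=0, I=4, carry-in 1, and digits 0,1,4,6,8 already taken and all letters distinct, F+I≡M (mod 10) forces M=5, so M=5.
Step 7. [col 4: M + H ≡ R (mod 10)] column 4: given M=5, H=6, carry-in 1, and digits 0,1,4,5,6,8 already taken and all letters distinct, M+H≡R (mod 10) forces R=2 ⇒ R=2.
Step 8. [col 5: L + R ≡ R (mod 10)] column 5: given R=2, carry-in 1, and digits 0,1,2,4,5,6,8 already taken and all letters distinct, L+R≡R (mod 10) forces L=9, so L=9.
Step 9. [col 6: O + O ≡ M (mod 10)] column 6: given M=5, carry-in 1, and digits 0,1,2,4,5,6,8,9 already taken and all letters distinct, O+O≡M (mod 10) forces O=7, so O=7.

Answer: D=8, F=0, H=6, I=4, L=9, M=5, O=7, R=2, V=1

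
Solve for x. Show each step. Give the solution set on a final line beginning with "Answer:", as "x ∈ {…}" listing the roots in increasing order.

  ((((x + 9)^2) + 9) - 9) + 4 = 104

Step 1. [((((x + 9)^2) + 9) - 9) + 4 = 104] +4 is outermost — subtract 4 both sides, so sub: (((x + 9)^2) + 9) - 9 = 100.
Step 2. [(((x + 9)^2) + 9) - 9 = 100] 9 comes off first (add 9) ⇒ sub: ((x + 9)^2) + 9 = 109.
Step 3. [((x + 9)^2) + 9 = 109] 9 comes off first (subtract 9). So sub: (x + 9)^2 = 100.
Step 4. [(x + 9)^2 = 100] LHS squared, RHS 100 ≥ 0: apply √ (±), so sqrt: x + 9 = 10 or -10.
Step 5. [x + 9 = 10 or -10] +9 is outermost — subtract 9 both sides ⇒ sub: x = 1 or -19.

Answer: x ∈ {-19, 1}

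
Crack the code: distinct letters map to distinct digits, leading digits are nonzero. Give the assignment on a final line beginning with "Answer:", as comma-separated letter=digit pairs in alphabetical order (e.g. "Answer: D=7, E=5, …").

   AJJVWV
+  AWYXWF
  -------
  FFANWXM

Step 1. [col 1: V + F ≡ M (mod 10)] column 1 (V + F ≡ M (mod 10), carry-in 0) doesn't pin F yet; pick F=1 and continue, so F=1.
Step 2. [col 1: V + F ≡ M (mod 10)] no forcing yet in column 1 (carry-in 0); M=4 is free and consistent — try it, so M=4.
Step 3. [col 1: V + F ≡ M (mod 10)] from column 1 (F=1, M=4, carry-in 0, digits 1,4 already taken and all letters distinct): V must equal 3. So V=3.
Step 4. [col 2: W + W ≡ X (mod 10)] X=2 is one option consistent with column 2 (W + W ≡ X (mod 10), carry-in 0) — take it. So X=2.
Step 5. [col 2: W + W ≡ X (mod 10)] from column 2 (X=2, carry-in 0, digits 1,2,3,4 already taken and all letters distinct): W must equal 6 ⇒ W=6.
Step 6. [col 4: J + Y ≡ N (mod 10)] column 4 (J + Y ≡ N (mod 10), carry-in 0) doesn't pin J yet; pick J=8 and continue. So J=8.
Step 7. [col 4: J + Y ≡ N (mod 10)] Y=9 is one option consistent with column 4 (J + Y ≡ N (mod 10), carry-in 0) — take it ⇒ Y=9.
Step 8. [col 4: J + Y ≡ N (mod 10)] from column 4 (J=8, Y=9, carry-in 0, digits 1,2,3,4,6,8,9 already taken and all letters distinct): N must equal 7, so N=7.
Step 9. [col 5: J + W ≡ A (mod 10)] in column 5 we have J+W≡A with carry-in 1; given J=8, W=6 and digits 1,2,3,4,6,7,8,9 already taken and all letters distinct, that pins A to 5 ⇒ A=5.

Answer: A=5, F=1, J=8, M=4, N=7, V=3, W=6, X=2, Y=9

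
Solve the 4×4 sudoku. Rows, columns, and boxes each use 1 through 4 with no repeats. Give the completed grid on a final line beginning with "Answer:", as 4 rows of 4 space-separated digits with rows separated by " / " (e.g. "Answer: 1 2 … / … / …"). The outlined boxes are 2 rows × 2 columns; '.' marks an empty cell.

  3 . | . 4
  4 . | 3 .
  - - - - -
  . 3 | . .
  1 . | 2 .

Step 1. [r1c3∈{1}] r1c3's peers cover all but 1 ⇒ r1c3=1.
Step 2. [r1c2∈{2}] r1c2 is down to just 2, so r1c2=2.
Step 3. [r3c1∈{2}] r3c1 is down to just 2. So r3c1=2.
Step 4. [r3c3∈{4}] r3c3 is down to just 4, so r3c3=4.
Step 5. [r2c4∈{2}] r2c4 has the single candidate 2, so r2c4=2.
Step 6. [r3c4∈{1}] r3c4 is down to just 1, so r3c4=1.
Step 7. [r4c4∈{3}] only 3 remains possible at r4c4 ⇒ r4c4=3.
Step 8. [r4c2∈{4}] only 4 remains possible at r4c2. So r4c2=4.
Step 9. [r2c2∈{1}] only 1 remains possible at r2c2, so r2c2=1.

Answer: 3 2 1 4 / 4 1 3 2 / 2 3 4 1 / 1 4 2 3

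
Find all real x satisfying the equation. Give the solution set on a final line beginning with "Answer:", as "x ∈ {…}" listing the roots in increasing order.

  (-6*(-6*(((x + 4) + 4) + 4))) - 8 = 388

Step 1. [(-6*(-6*(((x + 4) + 4) + 4))) - 8 = 388] 8 comes off first (add 8), so sub: -6*(-6*(((x + 4) + 4) + 4)) = 396.
Step 2. [-6*(-6*(((x + 4) + 4) + 4)) = 396] leading coefficient -6: divide by -6 ⇒ div: -6*(((x + 4) + 4) + 4) = -66.
Step 3. [-6*(((x + 4) + 4) + 4) = -66] leading coefficient -6: divide by -6. So div: ((x + 4) + 4) + 4 = 11.
Step 4. [((x + 4) + 4) + 4 = 11] peel the +4: subtract 4 from each side ⇒ sub: (x + 4) + 4 = 7.
Step 5. [(x + 4) + 4 = 7] 4 comes off first (subtract 4). So sub: x + 4 = 3.
Step 6. [x + 4 = 3] 4 comes off first (subtract 4), so sub: x = -1.

Answer: x ∈ {-1}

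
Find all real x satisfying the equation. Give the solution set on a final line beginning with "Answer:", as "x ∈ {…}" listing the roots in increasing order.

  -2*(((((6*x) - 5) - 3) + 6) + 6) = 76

Step 1. [-2*(((((6*x) - 5) - 3) + 6) + 6) = 76] -2 out front; divide by -2, so div: ((((6*x) - 5) - 3) + 6) + 6 = -38.
Step 2. [((((6*x) - 5) - 3) + 6) + 6 = -38] +6 is outermost — subtract 6 both sides. So sub: (((6*x) - 5) - 3) + 6 = -44.
Step 3. [(((6*x) - 5) - 3) + 6 = -44] peel the +6: subtract 6 from each side ⇒ sub: ((6*x) - 5) - 3 = -50.
Step 4. [((6*x) - 5) - 3 = -50] -3 is outermost — add 3 both sides, so sub: (6*x) - 5 = -47.
Step 5. [(6*x) - 5 = -47] peel the -5: add 5 from each side, so sub: 6*x = -42.
Step 6. [6*x = -42] leading coefficient 6: divide by 6 ⇒ div: x = -7.

Answer: x ∈ {-7}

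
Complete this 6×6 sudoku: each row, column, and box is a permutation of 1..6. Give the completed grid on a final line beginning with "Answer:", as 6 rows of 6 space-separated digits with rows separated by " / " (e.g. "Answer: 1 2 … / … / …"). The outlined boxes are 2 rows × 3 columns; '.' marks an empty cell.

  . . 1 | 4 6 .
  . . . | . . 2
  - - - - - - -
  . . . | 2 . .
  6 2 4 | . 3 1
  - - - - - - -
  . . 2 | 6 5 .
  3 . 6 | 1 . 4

Step 1. [r2c4∈{3,5}] 3 has one home in col 4: r2c4. So r2c4=3.
Step 2. [r2c3∈{5}] r2c3's peers cover all but 5 ⇒ r2c3=5.
Step 3. [r3c1∈{1,5}] in col 1, 5 fits only at r3c1 ⇒ r3c1=5.
Step 4. [r3c2∈{1,3}] 1 has one home in row 3: r3c2 ⇒ r3c2=1.
Step 5. [r5c2∈{4}] r5c2 is down to just 4. So r5c2=4.
Step 6. [r3c3∈{3}] nothing but 3 survives at r3c3, so r3c3=3.
Step 7. [r2c1∈{4}] r2c1 has the single candidate 4, so r2c1=4.
Step 8. [r4c4∈{5}] nothing but 5 survives at r4c4 ⇒ r4c4=5.
Step 9. [r6c5∈{2}] nothing but 2 survives at r6c5. So r6c5=2.
Step 10. [r2c2∈{6}] r2c2's peers cover all but 6, so r2c2=6.
Step 11. [r1c2∈{3}] nothing but 3 survives at r1c2, so r1c2=3.
Step 12. [r5c1∈{1}] only 1 remains possible at r5c1. So r5c1=1.
Step 13. [r1c6∈{5}] nothing but 5 survives at r1c6 ⇒ r1c6=5.
Step 14. [r1c1∈{2}] only 2 remains possible at r1c1. So r1c1=2.
Step 15. [r2c5∈{1}] nothing but 1 survives at r2c5 ⇒ r2c5=1.
Step 16. [r5c6∈{3}] r5c6 has the single candidate 3, so r5c6=3.
Step 17. [r6c2∈{5}] only 5 remains possible at r6c2 ⇒ r6c2=5.
Step 18. [r3c6∈{6}] only 6 remains possible at r3c6, so r3c6=6.
Step 19. [r3c5∈{4}] r3c5 has the single candidate 4. So r3c5=4.

Answer: 2 3 1 4 6 5 / 4 6 5 3 1 2 / 5 1 3 2 4 6 / 6 2 4 5 3 1 / 1 4 2 6 5 3 / 3 5 6 1 2 4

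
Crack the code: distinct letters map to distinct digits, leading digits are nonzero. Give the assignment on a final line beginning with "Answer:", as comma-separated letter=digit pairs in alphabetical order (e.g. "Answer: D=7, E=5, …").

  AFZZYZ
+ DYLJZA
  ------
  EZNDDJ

Step 1. [col 1: Z + A ≡ J (mod 10)] no forcing yet in column 1 (carry-in 0); J=6 is free and consistent — try it ⇒ J=6.
Step 2. [col 1: Z + A ≡ J (mod 10)] Z=5 is one option consistent with column 1 (Z + A ≡ J (mod 10), carry-in 0) — take it. So Z=5.
Step 3. [col 1: Z + A ≡ J (mod 10)] column 1 reads Z+A+carry(0)=J with Z=5, J=6; with digits 5,6 already taken and all letters distinct, the only value for A is 1, so A=1.
Step 4. [col 2: Y + Z ≡ D (mod 10)] column 2 (Y + Z ≡ D (mod 10), carry-in 0) doesn't pin Y yet; pick Y=7 and continue ⇒ Y=7.
Step 5. [col 2: Y + Z ≡ D (mod 10)] from column 2 (Y=7, Z=5, carry-in 0, digits 1,5,6,7 already taken and all letters distinct): D must equal 2 ⇒ D=2.
Step 6. [col 4: Z + L ≡ N (mod 10)] several values work for L in column 4 (Z + L ≡ N (mod 10), carry-in 1); try L=3. So L=3.
Step 7. [col 4: Z + L ≡ N (mod 10)] column 4: given Z=5, L=3, carry-in 1, and digits 1,2,3,5,6,7 already taken and all letters distinct, Z+L≡N (mod 10) forces N=9, so N=9.
Step 8. [col 5: F + Y ≡ Z (mod 10)] column 5 reads F+Y+carry(0)=Z with Y=7, Z=5; with digits 1,2,3,5,6,7,9 already taken and all letters distinct, the only value for F is 8 ⇒ F=8.
Step 9. [col 6: A + D ≡ E (mod 10)] column 6 reads A+D+carry(1)=E with A=1, D=2; with digits 1,2,3,5,6,7,8,9 already taken and all letters distinct, the only value for E is 4 ⇒ E=4.

Answer: A=1, D=2, E=4, F=8, J=6, L=3, N=9, Y=7, Z=5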